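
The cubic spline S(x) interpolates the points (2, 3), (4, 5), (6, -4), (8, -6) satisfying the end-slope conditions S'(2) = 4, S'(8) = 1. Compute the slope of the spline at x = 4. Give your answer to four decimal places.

Write σ_i for S''(x_i). With h_i = 2, 2, 2 and divided differences Δ_i = 1, -9/2, -1, the continuity of S' gives the tridiagonal system
  2·σ_0 + 8·σ_1 + 2·σ_2 = 6(Δ_1 - Δ_0) = -33
  2·σ_1 + 8·σ_2 + 2·σ_3 = 6(Δ_2 - Δ_1) = 21
Clamped end conditions give two more equations: 2h_0·σ_0 + h_0·σ_1 = 6(Δ_0 - S'(2)) = -18 and h_2·σ_2 + 2h_2·σ_3 = 6(S'(8) - Δ_2) = 12.
Solving the tridiagonal system: σ_0 = -23/10, σ_1 = -22/5, σ_2 = 17/5, σ_3 = 13/10.
On [4, 6], S'(x) = b_1 + 2c_1·(x - 4) + 3d_1·(x - 4)² with b_1 = Δ_1 - h_1(2σ_1 + σ_2)/6 = -27/10, c_1 = σ_1/2 = -11/5, d_1 = (σ_2 - σ_1)/(6h_1) = 13/20. So S'(4) = -27/10.

-2.7000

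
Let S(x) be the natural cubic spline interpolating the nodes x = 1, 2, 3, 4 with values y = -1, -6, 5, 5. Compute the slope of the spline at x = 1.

Write M_i for S''(x_i). With h_i = 1, 1, 1 and divided differences Δ_i = -5, 11, 0, the continuity of S' gives the tridiagonal system
  1·M_0 + 4·M_1 + 1·M_2 = 6(Δ_1 - Δ_0) = 96
  1·M_1 + 4·M_2 + 1·M_3 = 6(Δ_2 - Δ_1) = -66
Natural end conditions: M_0 = M_3 = 0.
Hence M_0 = 0, M_1 = 30, M_2 = -24, M_3 = 0.
On [1, 2], S'(x) = b_0 + 2c_0·(x - 1) + 3d_0·(x - 1)² with b_0 = Δ_0 - h_0(2M_0 + M_1)/6 = -10, c_0 = M_0/2 = 0, d_0 = (M_1 - M_0)/(6h_0) = 5. So S'(1) = -10.

-10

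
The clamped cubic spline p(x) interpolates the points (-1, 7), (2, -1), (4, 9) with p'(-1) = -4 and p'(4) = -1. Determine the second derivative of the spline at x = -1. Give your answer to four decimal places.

-2.6667

Write M_i for p''(x_i). With h_i = 3, 2 and divided differences Δ_i = -8/3, 5, the continuity of p' gives the tridiagonal system
  3·M_0 + 10·M_1 + 2·M_2 = 6(Δ_1 - Δ_0) = 46
Clamped end conditions give two more equations: 2h_0·M_0 + h_0·M_1 = 6(Δ_0 - p'(-1)) = 8 and h_1·M_1 + 2h_1·M_2 = 6(p'(4) - Δ_1) = -36.
Solving: M_0 = -8/3, M_1 = 8, M_2 = -13.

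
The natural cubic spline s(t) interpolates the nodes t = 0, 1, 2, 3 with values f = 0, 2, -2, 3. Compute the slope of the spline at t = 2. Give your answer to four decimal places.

With σ_i denoting the second derivative at x_i, h_i = 1, 1, 1, and Δ_i = (y_(i+1) − y_i)/h_i = 2, -4, 5:
  1·σ_0 + 4·σ_1 + 1·σ_2 = 6(Δ_1 - Δ_0) = -36
  1·σ_1 + 4·σ_2 + 1·σ_3 = 6(Δ_2 - Δ_1) = 54
Natural end conditions: σ_0 = σ_3 = 0.
Hence σ_0 = 0, σ_1 = -66/5, σ_2 = 84/5, σ_3 = 0.
On [2, 3], s'(t) = b_2 + 2c_2·(t - 2) + 3d_2·(t - 2)² with b_2 = Δ_2 - h_2(2σ_2 + σ_3)/6 = -3/5, c_2 = σ_2/2 = 42/5, d_2 = (σ_3 - σ_2)/(6h_2) = -14/5. So s'(2) = -3/5.

-0.6000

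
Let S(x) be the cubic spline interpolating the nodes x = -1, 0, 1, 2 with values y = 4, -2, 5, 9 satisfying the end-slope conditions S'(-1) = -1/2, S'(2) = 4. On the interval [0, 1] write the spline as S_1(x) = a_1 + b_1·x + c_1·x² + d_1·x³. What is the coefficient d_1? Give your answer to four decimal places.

-7.5000

Let m_i = S''(x_i). Step sizes h_i = 1, 1, 1; slopes of the chords Δ_i = (y_(i+1) - y_i)/h_i = -6, 7, 4.
  1·m_0 + 4·m_1 + 1·m_2 = 6(Δ_1 - Δ_0) = 78
  1·m_1 + 4·m_2 + 1·m_3 = 6(Δ_2 - Δ_1) = -18
Clamped end conditions give two more equations: 2h_0·m_0 + h_0·m_1 = 6(Δ_0 - S'(-1)) = -33 and h_2·m_2 + 2h_2·m_3 = 6(S'(2) - Δ_2) = 0.
Forward elimination and back-substitution give m_0 = -32, m_1 = 31, m_2 = -14, m_3 = 7.
On [0, 1], with S_1(x) = a_1 + b_1·x + c_1·x² + d_1·x³: c_1 = m_1/2 = 31/2, d_1 = (m_2 - m_1)/(6h_1) = -15/2, b_1 = Δ_1 - h_1(2m_1 + m_2)/6 = -1.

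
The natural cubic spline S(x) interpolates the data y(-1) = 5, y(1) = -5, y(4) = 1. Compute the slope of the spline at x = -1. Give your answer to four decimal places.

Let M_i = S''(x_i). Step sizes h_i = 2, 3; slopes of the chords Δ_i = (y_(i+1) - y_i)/h_i = -5, 2.
  2·M_0 + 10·M_1 + 3·M_2 = 6(Δ_1 - Δ_0) = 42
Natural end conditions: M_0 = M_2 = 0.
Forward elimination and back-substitution give M_0 = 0, M_1 = 21/5, M_2 = 0.
On [-1, 1], S'(x) = b_0 + 2c_0·(x + 1) + 3d_0·(x + 1)² with b_0 = Δ_0 - h_0(2M_0 + M_1)/6 = -32/5, c_0 = M_0/2 = 0, d_0 = (M_1 - M_0)/(6h_0) = 7/20. So S'(-1) = -32/5.

-6.4000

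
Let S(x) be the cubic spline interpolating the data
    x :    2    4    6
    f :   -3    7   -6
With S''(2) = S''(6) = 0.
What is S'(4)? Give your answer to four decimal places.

-0.7500

With σ_i denoting the second derivative at x_i, h_i = 2, 2, and Δ_i = (y_(i+1) − y_i)/h_i = 5, -13/2:
  2·σ_0 + 8·σ_1 + 2·σ_2 = 6(Δ_1 - Δ_0) = -69
Natural end conditions: σ_0 = σ_2 = 0.
Forward elimination and back-substitution give σ_0 = 0, σ_1 = -69/8, σ_2 = 0.
On [4, 6], S'(x) = b_1 + 2c_1·(x - 4) + 3d_1·(x - 4)² with b_1 = Δ_1 - h_1(2σ_1 + σ_2)/6 = -3/4, c_1 = σ_1/2 = -69/16, d_1 = (σ_2 - σ_1)/(6h_1) = 23/32. So S'(4) = -3/4.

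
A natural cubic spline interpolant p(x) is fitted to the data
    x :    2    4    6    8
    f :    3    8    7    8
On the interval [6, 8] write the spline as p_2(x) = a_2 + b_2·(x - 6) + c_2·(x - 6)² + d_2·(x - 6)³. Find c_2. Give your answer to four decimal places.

Write M_i for p''(x_i). With h_i = 2, 2, 2 and divided differences Δ_i = 5/2, -1/2, 1/2, the continuity of p' gives the tridiagonal system
  2·M_0 + 8·M_1 + 2·M_2 = 6(Δ_1 - Δ_0) = -18
  2·M_1 + 8·M_2 + 2·M_3 = 6(Δ_2 - Δ_1) = 6
Natural end conditions: M_0 = M_3 = 0.
Solving the tridiagonal system: M_0 = 0, M_1 = -13/5, M_2 = 7/5, M_3 = 0.
On [6, 8], with p_2(x) = a_2 + b_2·(x - 6) + c_2·(x - 6)² + d_2·(x - 6)³: c_2 = M_2/2 = 7/10, d_2 = (M_3 - M_2)/(6h_2) = -7/60, b_2 = Δ_2 - h_2(2M_2 + M_3)/6 = -13/30.

0.7000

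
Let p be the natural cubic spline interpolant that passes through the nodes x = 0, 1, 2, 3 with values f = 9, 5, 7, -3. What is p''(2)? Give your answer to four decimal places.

-21.6000

Let m_i = p''(x_i). Step sizes h_i = 1, 1, 1; slopes of the chords Δ_i = (y_(i+1) - y_i)/h_i = -4, 2, -10.
  1·m_0 + 4·m_1 + 1·m_2 = 6(Δ_1 - Δ_0) = 36
  1·m_1 + 4·m_2 + 1·m_3 = 6(Δ_2 - Δ_1) = -72
Natural end conditions: m_0 = m_3 = 0.
Hence m_0 = 0, m_1 = 72/5, m_2 = -108/5, m_3 = 0.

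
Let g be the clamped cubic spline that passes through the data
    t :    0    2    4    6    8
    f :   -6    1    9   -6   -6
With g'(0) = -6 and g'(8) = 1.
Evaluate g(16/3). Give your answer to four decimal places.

With M_i denoting the second derivative at x_i, h_i = 2, 2, 2, 2, and Δ_i = (y_(i+1) − y_i)/h_i = 7/2, 4, -15/2, 0:
  2·M_0 + 8·M_1 + 2·M_2 = 6(Δ_1 - Δ_0) = 3
  2·M_1 + 8·M_2 + 2·M_3 = 6(Δ_2 - Δ_1) = -69
  2·M_2 + 8·M_3 + 2·M_4 = 6(Δ_3 - Δ_2) = 45
Clamped end conditions give two more equations: 2h_0·M_0 + h_0·M_1 = 6(Δ_0 - g'(0)) = 57 and h_3·M_3 + 2h_3·M_4 = 6(g'(8) - Δ_3) = 6.
Hence M_0 = 407/28, M_1 = -4/7, M_2 = -43/4, M_3 = 127/14, M_4 = -85/28.
On [4, 6], g(t) = 9 - 47/14·(t - 4) - 43/8·(t - 4)² + 185/112·(t - 4)³.
With (t - 4) = 4/3: g(16/3) = -211/189.

-1.1164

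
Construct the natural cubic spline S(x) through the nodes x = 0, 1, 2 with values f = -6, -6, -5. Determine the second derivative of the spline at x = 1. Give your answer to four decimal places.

1.5000

Write σ_i for S''(x_i). With h_i = 1, 1 and divided differences Δ_i = 0, 1, the continuity of S' gives the tridiagonal system
  1·σ_0 + 4·σ_1 + 1·σ_2 = 6(Δ_1 - Δ_0) = 6
Natural end conditions: σ_0 = σ_2 = 0.
Solving: σ_0 = 0, σ_1 = 3/2, σ_2 = 0.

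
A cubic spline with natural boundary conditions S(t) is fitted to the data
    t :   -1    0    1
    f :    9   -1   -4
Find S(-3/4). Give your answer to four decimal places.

Let σ_i = S''(x_i). Step sizes h_i = 1, 1; slopes of the chords Δ_i = (y_(i+1) - y_i)/h_i = -10, -3.
  1·σ_0 + 4·σ_1 + 1·σ_2 = 6(Δ_1 - Δ_0) = 42
Natural end conditions: σ_0 = σ_2 = 0.
Forward elimination and back-substitution give σ_0 = 0, σ_1 = 21/2, σ_2 = 0.
On [-1, 0], S(t) = 9 - 47/4·(t + 1) + 0·(t + 1)² + 7/4·(t + 1)³.
With (t + 1) = 1/4: S(-3/4) = 1559/256.

6.0898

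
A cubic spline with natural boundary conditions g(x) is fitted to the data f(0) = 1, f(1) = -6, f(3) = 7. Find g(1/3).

Put m_i = g'' at the i-th knot. Here h = (1, 2) and Δ = (-7, 13/2), so the interior equations h_(i-1)·m_(i-1) + 2(h_(i-1)+h_i)·m_i + h_i·m_(i+1) = 6(Δ_i − Δ_(i-1)) read
  1·m_0 + 6·m_1 + 2·m_2 = 6(Δ_1 - Δ_0) = 81
Natural end conditions: m_0 = m_2 = 0.
Hence m_0 = 0, m_1 = 27/2, m_2 = 0.
On [0, 1], g(x) = 1 - 37/4·x + 0·x² + 9/4·x³.
With x = 1/3: g(1/3) = -2.

-2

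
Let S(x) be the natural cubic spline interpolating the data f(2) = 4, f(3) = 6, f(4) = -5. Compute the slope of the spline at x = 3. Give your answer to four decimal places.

With σ_i denoting the second derivative at x_i, h_i = 1, 1, and Δ_i = (y_(i+1) − y_i)/h_i = 2, -11:
  1·σ_0 + 4·σ_1 + 1·σ_2 = 6(Δ_1 - Δ_0) = -78
Natural end conditions: σ_0 = σ_2 = 0.
Solving: σ_0 = 0, σ_1 = -39/2, σ_2 = 0.
On [3, 4], S'(x) = b_1 + 2c_1·(x - 3) + 3d_1·(x - 3)² with b_1 = Δ_1 - h_1(2σ_1 + σ_2)/6 = -9/2, c_1 = σ_1/2 = -39/4, d_1 = (σ_2 - σ_1)/(6h_1) = 13/4. So S'(3) = -9/2.

-4.5000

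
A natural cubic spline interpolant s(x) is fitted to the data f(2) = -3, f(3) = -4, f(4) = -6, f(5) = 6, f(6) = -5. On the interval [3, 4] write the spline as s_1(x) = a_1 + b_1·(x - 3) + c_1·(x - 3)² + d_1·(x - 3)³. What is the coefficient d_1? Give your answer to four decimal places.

Write σ_i for s''(x_i). With h_i = 1, 1, 1, 1 and divided differences Δ_i = -1, -2, 12, -11, the continuity of s' gives the tridiagonal system
  1·σ_0 + 4·σ_1 + 1·σ_2 = 6(Δ_1 - Δ_0) = -6
  1·σ_1 + 4·σ_2 + 1·σ_3 = 6(Δ_2 - Δ_1) = 84
  1·σ_2 + 4·σ_3 + 1·σ_4 = 6(Δ_3 - Δ_2) = -138
Natural end conditions: σ_0 = σ_4 = 0.
Forward elimination and back-substitution give σ_0 = 0, σ_1 = -141/14, σ_2 = 240/7, σ_3 = -603/14, σ_4 = 0.
On [3, 4], with s_1(x) = a_1 + b_1·(x - 3) + c_1·(x - 3)² + d_1·(x - 3)³: c_1 = σ_1/2 = -141/28, d_1 = (σ_2 - σ_1)/(6h_1) = 207/28, b_1 = Δ_1 - h_1(2σ_1 + σ_2)/6 = -61/14.

7.3929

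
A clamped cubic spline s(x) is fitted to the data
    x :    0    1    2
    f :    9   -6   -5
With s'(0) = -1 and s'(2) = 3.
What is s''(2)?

Write M_i for s''(x_i). With h_i = 1, 1 and divided differences Δ_i = -15, 1, the continuity of s' gives the tridiagonal system
  1·M_0 + 4·M_1 + 1·M_2 = 6(Δ_1 - Δ_0) = 96
Clamped end conditions give two more equations: 2h_0·M_0 + h_0·M_1 = 6(Δ_0 - s'(0)) = -84 and h_1·M_1 + 2h_1·M_2 = 6(s'(2) - Δ_1) = 12.
Hence M_0 = -64, M_1 = 44, M_2 = -16.

-16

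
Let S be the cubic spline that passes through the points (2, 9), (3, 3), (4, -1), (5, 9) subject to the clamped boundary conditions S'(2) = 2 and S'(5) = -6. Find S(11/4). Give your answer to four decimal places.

Let M_i = S''(x_i). Step sizes h_i = 1, 1, 1; slopes of the chords Δ_i = (y_(i+1) - y_i)/h_i = -6, -4, 10.
  1·M_0 + 4·M_1 + 1·M_2 = 6(Δ_1 - Δ_0) = 12
  1·M_1 + 4·M_2 + 1·M_3 = 6(Δ_2 - Δ_1) = 84
Clamped end conditions give two more equations: 2h_0·M_0 + h_0·M_1 = 6(Δ_0 - S'(2)) = -48 and h_2·M_2 + 2h_2·M_3 = 6(S'(5) - Δ_2) = -96.
Hence M_0 = -356/15, M_1 = -8/15, M_2 = 568/15, M_3 = -1004/15.
On [2, 3], S(x) = 9 + 2·(x - 2) - 178/15·(x - 2)² + 58/15·(x - 2)³.
With (x - 2) = 3/4: S(11/4) = 873/160.

5.4563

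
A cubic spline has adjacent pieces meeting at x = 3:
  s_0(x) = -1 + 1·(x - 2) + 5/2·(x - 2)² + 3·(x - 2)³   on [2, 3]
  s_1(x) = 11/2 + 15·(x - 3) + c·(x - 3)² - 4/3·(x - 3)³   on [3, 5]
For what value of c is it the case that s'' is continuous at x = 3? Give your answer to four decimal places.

s_0''(x) = 5 + 18·(x - 2), so s_0''(3) = 23. On the right, s_1''(3) = 2c, so c = 23/2.

11.5000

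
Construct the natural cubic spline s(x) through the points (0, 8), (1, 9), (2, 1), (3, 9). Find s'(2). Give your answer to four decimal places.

-1.7333

Write m_i for s''(x_i). With h_i = 1, 1, 1 and divided differences Δ_i = 1, -8, 8, the continuity of s' gives the tridiagonal system
  1·m_0 + 4·m_1 + 1·m_2 = 6(Δ_1 - Δ_0) = -54
  1·m_1 + 4·m_2 + 1·m_3 = 6(Δ_2 - Δ_1) = 96
Natural end conditions: m_0 = m_3 = 0.
Hence m_0 = 0, m_1 = -104/5, m_2 = 146/5, m_3 = 0.
On [2, 3], s'(x) = b_2 + 2c_2·(x - 2) + 3d_2·(x - 2)² with b_2 = Δ_2 - h_2(2m_2 + m_3)/6 = -26/15, c_2 = m_2/2 = 73/5, d_2 = (m_3 - m_2)/(6h_2) = -73/15. So s'(2) = -26/15.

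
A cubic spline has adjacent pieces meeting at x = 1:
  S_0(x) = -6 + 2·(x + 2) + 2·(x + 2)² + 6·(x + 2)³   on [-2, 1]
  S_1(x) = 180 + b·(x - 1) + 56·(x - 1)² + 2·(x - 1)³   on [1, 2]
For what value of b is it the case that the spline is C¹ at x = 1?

S_0'(x) = 2 + 4·(x + 2) + 18·(x + 2)², so S_0'(1) = 176. On the right, S_1'(1) = b, so b = 176.

176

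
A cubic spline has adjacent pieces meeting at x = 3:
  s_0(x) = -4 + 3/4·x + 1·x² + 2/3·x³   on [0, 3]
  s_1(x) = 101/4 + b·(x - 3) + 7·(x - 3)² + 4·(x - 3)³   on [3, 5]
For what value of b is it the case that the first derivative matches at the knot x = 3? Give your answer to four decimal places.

24.7500

s_0'(x) = 3/4 + 2·x + 2·x², so s_0'(3) = 99/4. On the right, s_1'(3) = b, so b = 99/4.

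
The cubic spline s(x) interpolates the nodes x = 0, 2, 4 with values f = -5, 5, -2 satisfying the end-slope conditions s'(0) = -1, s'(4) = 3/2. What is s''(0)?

Put M_i = s'' at the i-th knot. Here h = (2, 2) and Δ = (5, -7/2), so the interior equations h_(i-1)·M_(i-1) + 2(h_(i-1)+h_i)·M_i + h_i·M_(i+1) = 6(Δ_i − Δ_(i-1)) read
  2·M_0 + 8·M_1 + 2·M_2 = 6(Δ_1 - Δ_0) = -51
Clamped end conditions give two more equations: 2h_0·M_0 + h_0·M_1 = 6(Δ_0 - s'(0)) = 36 and h_1·M_1 + 2h_1·M_2 = 6(s'(4) - Δ_1) = 30.
Solving the tridiagonal system: M_0 = 16, M_1 = -14, M_2 = 29/2.

16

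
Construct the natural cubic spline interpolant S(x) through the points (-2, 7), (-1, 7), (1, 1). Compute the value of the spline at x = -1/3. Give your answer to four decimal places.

Write m_i for S''(x_i). With h_i = 1, 2 and divided differences Δ_i = 0, -3, the continuity of S' gives the tridiagonal system
  1·m_0 + 6·m_1 + 2·m_2 = 6(Δ_1 - Δ_0) = -18
Natural end conditions: m_0 = m_2 = 0.
Solving the tridiagonal system: m_0 = 0, m_1 = -3, m_2 = 0.
On [-1, 1], S(x) = 7 - 1·(x + 1) - 3/2·(x + 1)² + 1/4·(x + 1)³.
With (x + 1) = 2/3: S(-1/3) = 155/27.

5.7407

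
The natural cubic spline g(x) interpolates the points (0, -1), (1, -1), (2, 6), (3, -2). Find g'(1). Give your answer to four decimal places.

With σ_i denoting the second derivative at x_i, h_i = 1, 1, 1, and Δ_i = (y_(i+1) − y_i)/h_i = 0, 7, -8:
  1·σ_0 + 4·σ_1 + 1·σ_2 = 6(Δ_1 - Δ_0) = 42
  1·σ_1 + 4·σ_2 + 1·σ_3 = 6(Δ_2 - Δ_1) = -90
Natural end conditions: σ_0 = σ_3 = 0.
Forward elimination and back-substitution give σ_0 = 0, σ_1 = 86/5, σ_2 = -134/5, σ_3 = 0.
On [1, 2], g'(x) = b_1 + 2c_1·(x - 1) + 3d_1·(x - 1)² with b_1 = Δ_1 - h_1(2σ_1 + σ_2)/6 = 86/15, c_1 = σ_1/2 = 43/5, d_1 = (σ_2 - σ_1)/(6h_1) = -22/3. So g'(1) = 86/15.

5.7333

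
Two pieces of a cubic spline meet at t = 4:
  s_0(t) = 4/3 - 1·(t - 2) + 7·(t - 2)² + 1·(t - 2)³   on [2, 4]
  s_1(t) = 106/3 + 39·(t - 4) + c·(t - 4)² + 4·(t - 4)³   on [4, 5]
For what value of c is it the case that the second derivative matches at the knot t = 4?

13

s_0''(t) = 14 + 6·(t - 2), so s_0''(4) = 26. On the right, s_1''(4) = 2c, so c = 13.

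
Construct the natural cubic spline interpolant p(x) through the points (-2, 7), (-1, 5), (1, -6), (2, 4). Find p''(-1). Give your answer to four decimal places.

-9.7500

Put σ_i = p'' at the i-th knot. Here h = (1, 2, 1) and Δ = (-2, -11/2, 10), so the interior equations h_(i-1)·σ_(i-1) + 2(h_(i-1)+h_i)·σ_i + h_i·σ_(i+1) = 6(Δ_i − Δ_(i-1)) read
  1·σ_0 + 6·σ_1 + 2·σ_2 = 6(Δ_1 - Δ_0) = -21
  2·σ_1 + 6·σ_2 + 1·σ_3 = 6(Δ_2 - Δ_1) = 93
Natural end conditions: σ_0 = σ_3 = 0.
Solving the tridiagonal system: σ_0 = 0, σ_1 = -39/4, σ_2 = 75/4, σ_3 = 0.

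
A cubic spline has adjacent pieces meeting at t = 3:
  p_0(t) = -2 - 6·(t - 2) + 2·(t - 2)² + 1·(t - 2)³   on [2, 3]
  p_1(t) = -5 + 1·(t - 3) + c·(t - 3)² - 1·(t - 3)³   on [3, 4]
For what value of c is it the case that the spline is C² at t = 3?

p_0''(t) = 4 + 6·(t - 2), so p_0''(3) = 10. On the right, p_1''(3) = 2c, so c = 5.

5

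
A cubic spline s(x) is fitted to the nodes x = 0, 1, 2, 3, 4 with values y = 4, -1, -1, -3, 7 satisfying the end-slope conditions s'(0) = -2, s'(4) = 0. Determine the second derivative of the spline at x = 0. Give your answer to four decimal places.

With σ_i denoting the second derivative at x_i, h_i = 1, 1, 1, 1, and Δ_i = (y_(i+1) − y_i)/h_i = -5, 0, -2, 10:
  1·σ_0 + 4·σ_1 + 1·σ_2 = 6(Δ_1 - Δ_0) = 30
  1·σ_1 + 4·σ_2 + 1·σ_3 = 6(Δ_2 - Δ_1) = -12
  1·σ_2 + 4·σ_3 + 1·σ_4 = 6(Δ_3 - Δ_2) = 72
Clamped end conditions give two more equations: 2h_0·σ_0 + h_0·σ_1 = 6(Δ_0 - s'(0)) = -18 and h_3·σ_3 + 2h_3·σ_4 = 6(s'(4) - Δ_3) = -60.
Hence σ_0 = -67/4, σ_1 = 31/2, σ_2 = -61/4, σ_3 = 67/2, σ_4 = -187/4.

-16.7500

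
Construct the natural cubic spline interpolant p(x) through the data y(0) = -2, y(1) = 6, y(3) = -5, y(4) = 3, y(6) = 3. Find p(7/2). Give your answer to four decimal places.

-1.6694

Let M_i = p''(x_i). Step sizes h_i = 1, 2, 1, 2; slopes of the chords Δ_i = (y_(i+1) - y_i)/h_i = 8, -11/2, 8, 0.
  1·M_0 + 6·M_1 + 2·M_2 = 6(Δ_1 - Δ_0) = -81
  2·M_1 + 6·M_2 + 1·M_3 = 6(Δ_2 - Δ_1) = 81
  1·M_2 + 6·M_3 + 2·M_4 = 6(Δ_3 - Δ_2) = -48
Natural end conditions: M_0 = M_4 = 0.
Forward elimination and back-substitution give M_0 = 0, M_1 = -1301/62, M_2 = 696/31, M_3 = -364/31, M_4 = 0.
On [3, 4], p(x) = -5 + 230/93·(x - 3) + 348/31·(x - 3)² - 530/93·(x - 3)³.
With (x - 3) = 1/2: p(7/2) = -207/124.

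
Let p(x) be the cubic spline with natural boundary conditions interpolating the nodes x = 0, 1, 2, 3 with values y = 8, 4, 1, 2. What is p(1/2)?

Put M_i = p'' at the i-th knot. Here h = (1, 1, 1) and Δ = (-4, -3, 1), so the interior equations h_(i-1)·M_(i-1) + 2(h_(i-1)+h_i)·M_i + h_i·M_(i+1) = 6(Δ_i − Δ_(i-1)) read
  1·M_0 + 4·M_1 + 1·M_2 = 6(Δ_1 - Δ_0) = 6
  1·M_1 + 4·M_2 + 1·M_3 = 6(Δ_2 - Δ_1) = 24
Natural end conditions: M_0 = M_3 = 0.
Solving: M_0 = 0, M_1 = 0, M_2 = 6, M_3 = 0.
On [0, 1], p(x) = 8 - 4·x + 0·x² + 0·x³.
With x = 1/2: p(1/2) = 6.

6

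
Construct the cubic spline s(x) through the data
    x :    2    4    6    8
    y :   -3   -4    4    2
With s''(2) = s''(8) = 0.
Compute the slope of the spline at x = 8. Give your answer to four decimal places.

Put m_i = s'' at the i-th knot. Here h = (2, 2, 2) and Δ = (-1/2, 4, -1), so the interior equations h_(i-1)·m_(i-1) + 2(h_(i-1)+h_i)·m_i + h_i·m_(i+1) = 6(Δ_i − Δ_(i-1)) read
  2·m_0 + 8·m_1 + 2·m_2 = 6(Δ_1 - Δ_0) = 27
  2·m_1 + 8·m_2 + 2·m_3 = 6(Δ_2 - Δ_1) = -30
Natural end conditions: m_0 = m_3 = 0.
Hence m_0 = 0, m_1 = 23/5, m_2 = -49/10, m_3 = 0.
On [6, 8], s'(x) = b_2 + 2c_2·(x - 6) + 3d_2·(x - 6)² with b_2 = Δ_2 - h_2(2m_2 + m_3)/6 = 34/15, c_2 = m_2/2 = -49/20, d_2 = (m_3 - m_2)/(6h_2) = 49/120. So s'(8) = -79/30.

-2.6333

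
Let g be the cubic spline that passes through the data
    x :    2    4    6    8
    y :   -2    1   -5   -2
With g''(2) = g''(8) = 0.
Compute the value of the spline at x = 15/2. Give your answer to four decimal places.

Put σ_i = g'' at the i-th knot. Here h = (2, 2, 2) and Δ = (3/2, -3, 3/2), so the interior equations h_(i-1)·σ_(i-1) + 2(h_(i-1)+h_i)·σ_i + h_i·σ_(i+1) = 6(Δ_i − Δ_(i-1)) read
  2·σ_0 + 8·σ_1 + 2·σ_2 = 6(Δ_1 - Δ_0) = -27
  2·σ_1 + 8·σ_2 + 2·σ_3 = 6(Δ_2 - Δ_1) = 27
Natural end conditions: σ_0 = σ_3 = 0.
Forward elimination and back-substitution give σ_0 = 0, σ_1 = -9/2, σ_2 = 9/2, σ_3 = 0.
On [6, 8], g(x) = -5 - 3/2·(x - 6) + 9/4·(x - 6)² - 3/8·(x - 6)³.
With (x - 6) = 3/2: g(15/2) = -221/64.

-3.4531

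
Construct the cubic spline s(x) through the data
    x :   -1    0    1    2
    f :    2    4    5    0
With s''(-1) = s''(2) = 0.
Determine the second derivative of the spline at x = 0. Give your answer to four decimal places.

0.8000

Put m_i = s'' at the i-th knot. Here h = (1, 1, 1) and Δ = (2, 1, -5), so the interior equations h_(i-1)·m_(i-1) + 2(h_(i-1)+h_i)·m_i + h_i·m_(i+1) = 6(Δ_i − Δ_(i-1)) read
  1·m_0 + 4·m_1 + 1·m_2 = 6(Δ_1 - Δ_0) = -6
  1·m_1 + 4·m_2 + 1·m_3 = 6(Δ_2 - Δ_1) = -36
Natural end conditions: m_0 = m_3 = 0.
Solving the tridiagonal system: m_0 = 0, m_1 = 4/5, m_2 = -46/5, m_3 = 0.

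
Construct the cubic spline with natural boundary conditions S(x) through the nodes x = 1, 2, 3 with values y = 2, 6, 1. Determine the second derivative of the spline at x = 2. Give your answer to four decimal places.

-13.5000

Put σ_i = S'' at the i-th knot. Here h = (1, 1) and Δ = (4, -5), so the interior equations h_(i-1)·σ_(i-1) + 2(h_(i-1)+h_i)·σ_i + h_i·σ_(i+1) = 6(Δ_i − Δ_(i-1)) read
  1·σ_0 + 4·σ_1 + 1·σ_2 = 6(Δ_1 - Δ_0) = -54
Natural end conditions: σ_0 = σ_2 = 0.
Hence σ_0 = 0, σ_1 = -27/2, σ_2 = 0.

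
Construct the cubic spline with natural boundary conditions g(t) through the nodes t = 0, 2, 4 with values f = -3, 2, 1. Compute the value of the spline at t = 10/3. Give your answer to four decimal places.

With m_i denoting the second derivative at x_i, h_i = 2, 2, and Δ_i = (y_(i+1) − y_i)/h_i = 5/2, -1/2:
  2·m_0 + 8·m_1 + 2·m_2 = 6(Δ_1 - Δ_0) = -18
Natural end conditions: m_0 = m_2 = 0.
Solving: m_0 = 0, m_1 = -9/4, m_2 = 0.
On [2, 4], g(t) = 2 + 1·(t - 2) - 9/8·(t - 2)² + 3/16·(t - 2)³.
With (t - 2) = 4/3: g(10/3) = 16/9.

1.7778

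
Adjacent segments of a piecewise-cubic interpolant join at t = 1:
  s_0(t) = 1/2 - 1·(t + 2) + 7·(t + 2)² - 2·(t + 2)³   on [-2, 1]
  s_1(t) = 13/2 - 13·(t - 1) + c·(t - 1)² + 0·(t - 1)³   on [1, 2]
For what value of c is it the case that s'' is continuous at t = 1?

-11

s_0''(t) = 14 - 12·(t + 2), so s_0''(1) = -22. On the right, s_1''(1) = 2c, so c = -11.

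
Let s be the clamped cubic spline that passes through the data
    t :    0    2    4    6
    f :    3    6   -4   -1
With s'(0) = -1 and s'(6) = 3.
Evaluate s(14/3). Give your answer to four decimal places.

-4.5457

Write M_i for s''(x_i). With h_i = 2, 2, 2 and divided differences Δ_i = 3/2, -5, 3/2, the continuity of s' gives the tridiagonal system
  2·M_0 + 8·M_1 + 2·M_2 = 6(Δ_1 - Δ_0) = -39
  2·M_1 + 8·M_2 + 2·M_3 = 6(Δ_2 - Δ_1) = 39
Clamped end conditions give two more equations: 2h_0·M_0 + h_0·M_1 = 6(Δ_0 - s'(0)) = 15 and h_2·M_2 + 2h_2·M_3 = 6(s'(6) - Δ_2) = 9.
Forward elimination and back-substitution give M_0 = 122/15, M_1 = -263/30, M_2 = 223/30, M_3 = -22/15.
On [4, 6], s(t) = -4 - 89/30·(t - 4) + 223/60·(t - 4)² - 89/120·(t - 4)³.
With (t - 4) = 2/3: s(14/3) = -1841/405.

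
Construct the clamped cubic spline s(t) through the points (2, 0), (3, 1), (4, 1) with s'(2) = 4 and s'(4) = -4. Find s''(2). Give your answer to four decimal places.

With M_i denoting the second derivative at x_i, h_i = 1, 1, and Δ_i = (y_(i+1) − y_i)/h_i = 1, 0:
  1·M_0 + 4·M_1 + 1·M_2 = 6(Δ_1 - Δ_0) = -6
Clamped end conditions give two more equations: 2h_0·M_0 + h_0·M_1 = 6(Δ_0 - s'(2)) = -18 and h_1·M_1 + 2h_1·M_2 = 6(s'(4) - Δ_1) = -24.
Hence M_0 = -23/2, M_1 = 5, M_2 = -29/2.

-11.5000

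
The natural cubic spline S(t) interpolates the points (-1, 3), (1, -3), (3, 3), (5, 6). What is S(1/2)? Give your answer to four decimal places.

Write M_i for S''(x_i). With h_i = 2, 2, 2 and divided differences Δ_i = -3, 3, 3/2, the continuity of S' gives the tridiagonal system
  2·M_0 + 8·M_1 + 2·M_2 = 6(Δ_1 - Δ_0) = 36
  2·M_1 + 8·M_2 + 2·M_3 = 6(Δ_2 - Δ_1) = -9
Natural end conditions: M_0 = M_3 = 0.
Solving: M_0 = 0, M_1 = 51/10, M_2 = -12/5, M_3 = 0.
On [-1, 1], S(t) = 3 - 47/10·(t + 1) + 0·(t + 1)² + 17/40·(t + 1)³.
With (t + 1) = 3/2: S(1/2) = -837/320.

-2.6156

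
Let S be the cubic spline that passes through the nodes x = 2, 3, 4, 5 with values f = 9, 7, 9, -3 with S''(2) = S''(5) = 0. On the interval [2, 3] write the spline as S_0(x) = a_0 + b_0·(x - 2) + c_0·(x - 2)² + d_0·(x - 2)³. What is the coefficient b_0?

With m_i denoting the second derivative at x_i, h_i = 1, 1, 1, and Δ_i = (y_(i+1) − y_i)/h_i = -2, 2, -12:
  1·m_0 + 4·m_1 + 1·m_2 = 6(Δ_1 - Δ_0) = 24
  1·m_1 + 4·m_2 + 1·m_3 = 6(Δ_2 - Δ_1) = -84
Natural end conditions: m_0 = m_3 = 0.
Hence m_0 = 0, m_1 = 12, m_2 = -24, m_3 = 0.
On [2, 3], with S_0(x) = a_0 + b_0·(x - 2) + c_0·(x - 2)² + d_0·(x - 2)³: c_0 = m_0/2 = 0, d_0 = (m_1 - m_0)/(6h_0) = 2, b_0 = Δ_0 - h_0(2m_0 + m_1)/6 = -4.

-4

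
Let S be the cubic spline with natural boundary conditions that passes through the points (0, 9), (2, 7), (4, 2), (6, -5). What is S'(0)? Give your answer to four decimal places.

Let m_i = S''(x_i). Step sizes h_i = 2, 2, 2; slopes of the chords Δ_i = (y_(i+1) - y_i)/h_i = -1, -5/2, -7/2.
  2·m_0 + 8·m_1 + 2·m_2 = 6(Δ_1 - Δ_0) = -9
  2·m_1 + 8·m_2 + 2·m_3 = 6(Δ_2 - Δ_1) = -6
Natural end conditions: m_0 = m_3 = 0.
Hence m_0 = 0, m_1 = -1, m_2 = -1/2, m_3 = 0.
On [0, 2], S'(x) = b_0 + 2c_0·x + 3d_0·x² with b_0 = Δ_0 - h_0(2m_0 + m_1)/6 = -2/3, c_0 = m_0/2 = 0, d_0 = (m_1 - m_0)/(6h_0) = -1/12. So S'(0) = -2/3.

-0.6667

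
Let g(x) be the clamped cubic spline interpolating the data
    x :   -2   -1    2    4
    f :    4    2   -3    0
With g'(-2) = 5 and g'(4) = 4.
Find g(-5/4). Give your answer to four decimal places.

3.2166

Let M_i = g''(x_i). Step sizes h_i = 1, 3, 2; slopes of the chords Δ_i = (y_(i+1) - y_i)/h_i = -2, -5/3, 3/2.
  1·M_0 + 8·M_1 + 3·M_2 = 6(Δ_1 - Δ_0) = 2
  3·M_1 + 10·M_2 + 2·M_3 = 6(Δ_2 - Δ_1) = 19
Clamped end conditions give two more equations: 2h_0·M_0 + h_0·M_1 = 6(Δ_0 - g'(-2)) = -42 and h_2·M_2 + 2h_2·M_3 = 6(g'(4) - Δ_2) = 15.
Hence M_0 = -1753/78, M_1 = 115/39, M_2 = 23/78, M_3 = 281/78.
On [-2, -1], g(x) = 4 + 5·(x + 2) - 1753/156·(x + 2)² + 661/156·(x + 2)³.
With (x + 2) = 3/4: g(-5/4) = 10705/3328.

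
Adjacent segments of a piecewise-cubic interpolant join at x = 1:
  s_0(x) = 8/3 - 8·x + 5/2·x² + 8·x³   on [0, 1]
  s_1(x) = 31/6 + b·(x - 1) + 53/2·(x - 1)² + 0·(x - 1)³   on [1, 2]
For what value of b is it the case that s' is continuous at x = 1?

s_0'(x) = -8 + 5·x + 24·x², so s_0'(1) = 21. On the right, s_1'(1) = b, so b = 21.

21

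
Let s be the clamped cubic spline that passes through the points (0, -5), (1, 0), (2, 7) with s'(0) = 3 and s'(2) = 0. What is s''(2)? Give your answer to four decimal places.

-25.5000

Put m_i = s'' at the i-th knot. Here h = (1, 1) and Δ = (5, 7), so the interior equations h_(i-1)·m_(i-1) + 2(h_(i-1)+h_i)·m_i + h_i·m_(i+1) = 6(Δ_i − Δ_(i-1)) read
  1·m_0 + 4·m_1 + 1·m_2 = 6(Δ_1 - Δ_0) = 12
Clamped end conditions give two more equations: 2h_0·m_0 + h_0·m_1 = 6(Δ_0 - s'(0)) = 12 and h_1·m_1 + 2h_1·m_2 = 6(s'(2) - Δ_1) = -42.
Hence m_0 = 3/2, m_1 = 9, m_2 = -51/2.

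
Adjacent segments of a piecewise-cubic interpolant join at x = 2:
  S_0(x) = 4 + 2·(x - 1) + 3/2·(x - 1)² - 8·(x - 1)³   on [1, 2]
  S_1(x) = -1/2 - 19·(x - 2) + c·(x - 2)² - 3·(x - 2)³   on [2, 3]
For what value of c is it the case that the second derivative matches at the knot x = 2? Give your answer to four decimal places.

-22.5000

S_0''(x) = 3 - 48·(x - 1), so S_0''(2) = -45. On the right, S_1''(2) = 2c, so c = -45/2.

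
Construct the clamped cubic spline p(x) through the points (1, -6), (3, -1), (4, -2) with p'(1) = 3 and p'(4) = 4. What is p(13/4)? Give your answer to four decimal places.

Put M_i = p'' at the i-th knot. Here h = (2, 1) and Δ = (5/2, -1), so the interior equations h_(i-1)·M_(i-1) + 2(h_(i-1)+h_i)·M_i + h_i·M_(i+1) = 6(Δ_i − Δ_(i-1)) read
  2·M_0 + 6·M_1 + 1·M_2 = 6(Δ_1 - Δ_0) = -21
Clamped end conditions give two more equations: 2h_0·M_0 + h_0·M_1 = 6(Δ_0 - p'(1)) = -3 and h_1·M_1 + 2h_1·M_2 = 6(p'(4) - Δ_1) = 30.
Forward elimination and back-substitution give M_0 = 37/12, M_1 = -23/3, M_2 = 113/6.
On [3, 4], p(x) = -1 - 19/12·(x - 3) - 23/6·(x - 3)² + 53/12·(x - 3)³.
With (x - 3) = 1/4: p(13/4) = -401/256.

-1.5664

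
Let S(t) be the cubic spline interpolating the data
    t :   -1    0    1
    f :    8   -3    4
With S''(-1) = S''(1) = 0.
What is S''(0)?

27

Let σ_i = S''(x_i). Step sizes h_i = 1, 1; slopes of the chords Δ_i = (y_(i+1) - y_i)/h_i = -11, 7.
  1·σ_0 + 4·σ_1 + 1·σ_2 = 6(Δ_1 - Δ_0) = 108
Natural end conditions: σ_0 = σ_2 = 0.
Solving: σ_0 = 0, σ_1 = 27, σ_2 = 0.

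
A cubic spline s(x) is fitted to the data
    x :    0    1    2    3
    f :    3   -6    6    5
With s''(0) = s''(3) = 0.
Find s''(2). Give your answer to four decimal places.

Put σ_i = s'' at the i-th knot. Here h = (1, 1, 1) and Δ = (-9, 12, -1), so the interior equations h_(i-1)·σ_(i-1) + 2(h_(i-1)+h_i)·σ_i + h_i·σ_(i+1) = 6(Δ_i − Δ_(i-1)) read
  1·σ_0 + 4·σ_1 + 1·σ_2 = 6(Δ_1 - Δ_0) = 126
  1·σ_1 + 4·σ_2 + 1·σ_3 = 6(Δ_2 - Δ_1) = -78
Natural end conditions: σ_0 = σ_3 = 0.
Hence σ_0 = 0, σ_1 = 194/5, σ_2 = -146/5, σ_3 = 0.

-29.2000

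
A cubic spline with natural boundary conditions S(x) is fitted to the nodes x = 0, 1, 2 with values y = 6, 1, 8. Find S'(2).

10

Let M_i = S''(x_i). Step sizes h_i = 1, 1; slopes of the chords Δ_i = (y_(i+1) - y_i)/h_i = -5, 7.
  1·M_0 + 4·M_1 + 1·M_2 = 6(Δ_1 - Δ_0) = 72
Natural end conditions: M_0 = M_2 = 0.
Solving: M_0 = 0, M_1 = 18, M_2 = 0.
On [1, 2], S'(x) = b_1 + 2c_1·(x - 1) + 3d_1·(x - 1)² with b_1 = Δ_1 - h_1(2M_1 + M_2)/6 = 1, c_1 = M_1/2 = 9, d_1 = (M_2 - M_1)/(6h_1) = -3. So S'(2) = 10.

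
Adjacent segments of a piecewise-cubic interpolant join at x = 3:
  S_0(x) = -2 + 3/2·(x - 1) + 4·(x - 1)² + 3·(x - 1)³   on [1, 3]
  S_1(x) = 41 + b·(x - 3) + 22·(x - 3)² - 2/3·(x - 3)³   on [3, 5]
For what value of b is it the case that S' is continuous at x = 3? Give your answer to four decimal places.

53.5000

S_0'(x) = 3/2 + 8·(x - 1) + 9·(x - 1)², so S_0'(3) = 107/2. On the right, S_1'(3) = b, so b = 107/2.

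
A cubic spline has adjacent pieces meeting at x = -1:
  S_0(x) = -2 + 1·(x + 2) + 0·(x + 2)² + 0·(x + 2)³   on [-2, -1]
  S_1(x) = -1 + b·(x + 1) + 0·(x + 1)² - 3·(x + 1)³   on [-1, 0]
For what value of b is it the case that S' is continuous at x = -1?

S_0'(x) = 1 + 0·(x + 2) + 0·(x + 2)², so S_0'(-1) = 1. On the right, S_1'(-1) = b, so b = 1.

1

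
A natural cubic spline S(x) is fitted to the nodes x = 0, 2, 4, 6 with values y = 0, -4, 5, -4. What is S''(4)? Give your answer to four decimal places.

Write m_i for S''(x_i). With h_i = 2, 2, 2 and divided differences Δ_i = -2, 9/2, -9/2, the continuity of S' gives the tridiagonal system
  2·m_0 + 8·m_1 + 2·m_2 = 6(Δ_1 - Δ_0) = 39
  2·m_1 + 8·m_2 + 2·m_3 = 6(Δ_2 - Δ_1) = -54
Natural end conditions: m_0 = m_3 = 0.
Hence m_0 = 0, m_1 = 7, m_2 = -17/2, m_3 = 0.

-8.5000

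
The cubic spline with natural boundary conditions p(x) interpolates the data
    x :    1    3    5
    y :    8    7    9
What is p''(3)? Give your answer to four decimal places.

Write m_i for p''(x_i). With h_i = 2, 2 and divided differences Δ_i = -1/2, 1, the continuity of p' gives the tridiagonal system
  2·m_0 + 8·m_1 + 2·m_2 = 6(Δ_1 - Δ_0) = 9
Natural end conditions: m_0 = m_2 = 0.
Solving: m_0 = 0, m_1 = 9/8, m_2 = 0.

1.1250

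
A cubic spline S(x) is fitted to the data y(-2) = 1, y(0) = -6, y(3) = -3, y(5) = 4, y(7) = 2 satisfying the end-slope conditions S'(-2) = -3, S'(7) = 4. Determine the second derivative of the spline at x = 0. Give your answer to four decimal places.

Let m_i = S''(x_i). Step sizes h_i = 2, 3, 2, 2; slopes of the chords Δ_i = (y_(i+1) - y_i)/h_i = -7/2, 1, 7/2, -1.
  2·m_0 + 10·m_1 + 3·m_2 = 6(Δ_1 - Δ_0) = 27
  3·m_1 + 10·m_2 + 2·m_3 = 6(Δ_2 - Δ_1) = 15
  2·m_2 + 8·m_3 + 2·m_4 = 6(Δ_3 - Δ_2) = -27
Clamped end conditions give two more equations: 2h_0·m_0 + h_0·m_1 = 6(Δ_0 - S'(-2)) = -3 and h_3·m_3 + 2h_3·m_4 = 6(S'(7) - Δ_3) = 30.
Solving the tridiagonal system: m_0 = -469/236, m_1 = 146/59, m_2 = 245/118, m_3 = -389/59, m_4 = 637/59.

2.4746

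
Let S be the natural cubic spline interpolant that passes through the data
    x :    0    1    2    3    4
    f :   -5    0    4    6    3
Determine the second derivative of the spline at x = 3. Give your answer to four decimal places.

With M_i denoting the second derivative at x_i, h_i = 1, 1, 1, 1, and Δ_i = (y_(i+1) − y_i)/h_i = 5, 4, 2, -3:
  1·M_0 + 4·M_1 + 1·M_2 = 6(Δ_1 - Δ_0) = -6
  1·M_1 + 4·M_2 + 1·M_3 = 6(Δ_2 - Δ_1) = -12
  1·M_2 + 4·M_3 + 1·M_4 = 6(Δ_3 - Δ_2) = -30
Natural end conditions: M_0 = M_4 = 0.
Solving the tridiagonal system: M_0 = 0, M_1 = -9/7, M_2 = -6/7, M_3 = -51/7, M_4 = 0.

-7.2857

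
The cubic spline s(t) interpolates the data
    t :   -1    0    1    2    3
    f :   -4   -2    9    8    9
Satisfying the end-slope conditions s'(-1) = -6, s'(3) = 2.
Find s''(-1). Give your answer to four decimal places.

Put σ_i = s'' at the i-th knot. Here h = (1, 1, 1, 1) and Δ = (2, 11, -1, 1), so the interior equations h_(i-1)·σ_(i-1) + 2(h_(i-1)+h_i)·σ_i + h_i·σ_(i+1) = 6(Δ_i − Δ_(i-1)) read
  1·σ_0 + 4·σ_1 + 1·σ_2 = 6(Δ_1 - Δ_0) = 54
  1·σ_1 + 4·σ_2 + 1·σ_3 = 6(Δ_2 - Δ_1) = -72
  1·σ_2 + 4·σ_3 + 1·σ_4 = 6(Δ_3 - Δ_2) = 12
Clamped end conditions give two more equations: 2h_0·σ_0 + h_0·σ_1 = 6(Δ_0 - s'(-1)) = 48 and h_3·σ_3 + 2h_3·σ_4 = 6(s'(3) - Δ_3) = 6.
Solving the tridiagonal system: σ_0 = 65/4, σ_1 = 31/2, σ_2 = -97/4, σ_3 = 19/2, σ_4 = -7/4.

16.2500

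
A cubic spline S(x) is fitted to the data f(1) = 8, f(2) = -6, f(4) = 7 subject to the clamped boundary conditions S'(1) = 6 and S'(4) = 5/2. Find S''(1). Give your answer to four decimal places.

-81.6667

With M_i denoting the second derivative at x_i, h_i = 1, 2, and Δ_i = (y_(i+1) − y_i)/h_i = -14, 13/2:
  1·M_0 + 6·M_1 + 2·M_2 = 6(Δ_1 - Δ_0) = 123
Clamped end conditions give two more equations: 2h_0·M_0 + h_0·M_1 = 6(Δ_0 - S'(1)) = -120 and h_1·M_1 + 2h_1·M_2 = 6(S'(4) - Δ_1) = -24.
Solving: M_0 = -245/3, M_1 = 130/3, M_2 = -83/3.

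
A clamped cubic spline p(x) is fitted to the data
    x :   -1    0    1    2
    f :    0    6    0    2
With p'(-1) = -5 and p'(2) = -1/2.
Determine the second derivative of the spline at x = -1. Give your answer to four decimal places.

Put m_i = p'' at the i-th knot. Here h = (1, 1, 1) and Δ = (6, -6, 2), so the interior equations h_(i-1)·m_(i-1) + 2(h_(i-1)+h_i)·m_i + h_i·m_(i+1) = 6(Δ_i − Δ_(i-1)) read
  1·m_0 + 4·m_1 + 1·m_2 = 6(Δ_1 - Δ_0) = -72
  1·m_1 + 4·m_2 + 1·m_3 = 6(Δ_2 - Δ_1) = 48
Clamped end conditions give two more equations: 2h_0·m_0 + h_0·m_1 = 6(Δ_0 - p'(-1)) = 66 and h_2·m_2 + 2h_2·m_3 = 6(p'(2) - Δ_2) = -15.
Hence m_0 = 259/5, m_1 = -188/5, m_2 = 133/5, m_3 = -104/5.

51.8000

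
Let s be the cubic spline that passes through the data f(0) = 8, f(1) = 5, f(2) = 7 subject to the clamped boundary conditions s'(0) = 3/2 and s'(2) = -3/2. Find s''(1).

Put M_i = s'' at the i-th knot. Here h = (1, 1) and Δ = (-3, 2), so the interior equations h_(i-1)·M_(i-1) + 2(h_(i-1)+h_i)·M_i + h_i·M_(i+1) = 6(Δ_i − Δ_(i-1)) read
  1·M_0 + 4·M_1 + 1·M_2 = 6(Δ_1 - Δ_0) = 30
Clamped end conditions give two more equations: 2h_0·M_0 + h_0·M_1 = 6(Δ_0 - s'(0)) = -27 and h_1·M_1 + 2h_1·M_2 = 6(s'(2) - Δ_1) = -21.
Hence M_0 = -45/2, M_1 = 18, M_2 = -39/2.

18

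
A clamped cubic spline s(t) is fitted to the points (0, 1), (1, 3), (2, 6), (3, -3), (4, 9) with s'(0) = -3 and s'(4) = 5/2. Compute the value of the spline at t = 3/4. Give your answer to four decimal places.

1.6717

Let σ_i = s''(x_i). Step sizes h_i = 1, 1, 1, 1; slopes of the chords Δ_i = (y_(i+1) - y_i)/h_i = 2, 3, -9, 12.
  1·σ_0 + 4·σ_1 + 1·σ_2 = 6(Δ_1 - Δ_0) = 6
  1·σ_1 + 4·σ_2 + 1·σ_3 = 6(Δ_2 - Δ_1) = -72
  1·σ_2 + 4·σ_3 + 1·σ_4 = 6(Δ_3 - Δ_2) = 126
Clamped end conditions give two more equations: 2h_0·σ_0 + h_0·σ_1 = 6(Δ_0 - s'(0)) = 30 and h_3·σ_3 + 2h_3·σ_4 = 6(s'(4) - Δ_3) = -57.
Solving: σ_0 = 647/56, σ_1 = 193/28, σ_2 = -265/8, σ_3 = 1501/28, σ_4 = -3097/56.
On [0, 1], s(t) = 1 - 3·t + 647/112·t² - 87/112·t³.
With t = 3/4: s(3/4) = 11983/7168.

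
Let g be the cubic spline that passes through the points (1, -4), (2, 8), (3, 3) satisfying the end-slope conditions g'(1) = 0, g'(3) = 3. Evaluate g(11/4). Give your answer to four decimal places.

Write σ_i for g''(x_i). With h_i = 1, 1 and divided differences Δ_i = 12, -5, the continuity of g' gives the tridiagonal system
  1·σ_0 + 4·σ_1 + 1·σ_2 = 6(Δ_1 - Δ_0) = -102
Clamped end conditions give two more equations: 2h_0·σ_0 + h_0·σ_1 = 6(Δ_0 - g'(1)) = 72 and h_1·σ_1 + 2h_1·σ_2 = 6(g'(3) - Δ_1) = 48.
Forward elimination and back-substitution give σ_0 = 63, σ_1 = -54, σ_2 = 51.
On [2, 3], g(t) = 8 + 9/2·(t - 2) - 27·(t - 2)² + 35/2·(t - 2)³.
With (t - 2) = 3/4: g(11/4) = 457/128.

3.5703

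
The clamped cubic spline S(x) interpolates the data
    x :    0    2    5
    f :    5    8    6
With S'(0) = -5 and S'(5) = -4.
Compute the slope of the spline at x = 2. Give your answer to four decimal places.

Let m_i = S''(x_i). Step sizes h_i = 2, 3; slopes of the chords Δ_i = (y_(i+1) - y_i)/h_i = 3/2, -2/3.
  2·m_0 + 10·m_1 + 3·m_2 = 6(Δ_1 - Δ_0) = -13
Clamped end conditions give two more equations: 2h_0·m_0 + h_0·m_1 = 6(Δ_0 - S'(0)) = 39 and h_1·m_1 + 2h_1·m_2 = 6(S'(5) - Δ_1) = -20.
Solving the tridiagonal system: m_0 = 45/4, m_1 = -3, m_2 = -11/6.
On [2, 5], S'(x) = b_1 + 2c_1·(x - 2) + 3d_1·(x - 2)² with b_1 = Δ_1 - h_1(2m_1 + m_2)/6 = 13/4, c_1 = m_1/2 = -3/2, d_1 = (m_2 - m_1)/(6h_1) = 7/108. So S'(2) = 13/4.

3.2500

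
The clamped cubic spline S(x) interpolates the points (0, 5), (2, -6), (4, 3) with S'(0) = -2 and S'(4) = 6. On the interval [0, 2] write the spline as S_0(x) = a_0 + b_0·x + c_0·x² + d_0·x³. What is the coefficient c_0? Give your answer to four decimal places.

-5.3750

Write M_i for S''(x_i). With h_i = 2, 2 and divided differences Δ_i = -11/2, 9/2, the continuity of S' gives the tridiagonal system
  2·M_0 + 8·M_1 + 2·M_2 = 6(Δ_1 - Δ_0) = 60
Clamped end conditions give two more equations: 2h_0·M_0 + h_0·M_1 = 6(Δ_0 - S'(0)) = -21 and h_1·M_1 + 2h_1·M_2 = 6(S'(4) - Δ_1) = 9.
Solving: M_0 = -43/4, M_1 = 11, M_2 = -13/4.
On [0, 2], with S_0(x) = a_0 + b_0·x + c_0·x² + d_0·x³: c_0 = M_0/2 = -43/8, d_0 = (M_1 - M_0)/(6h_0) = 29/16, b_0 = Δ_0 - h_0(2M_0 + M_1)/6 = -2.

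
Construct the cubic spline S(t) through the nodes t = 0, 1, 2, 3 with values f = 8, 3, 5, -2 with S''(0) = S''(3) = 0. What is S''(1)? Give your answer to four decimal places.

14.8000

With M_i denoting the second derivative at x_i, h_i = 1, 1, 1, and Δ_i = (y_(i+1) − y_i)/h_i = -5, 2, -7:
  1·M_0 + 4·M_1 + 1·M_2 = 6(Δ_1 - Δ_0) = 42
  1·M_1 + 4·M_2 + 1·M_3 = 6(Δ_2 - Δ_1) = -54
Natural end conditions: M_0 = M_3 = 0.
Hence M_0 = 0, M_1 = 74/5, M_2 = -86/5, M_3 = 0.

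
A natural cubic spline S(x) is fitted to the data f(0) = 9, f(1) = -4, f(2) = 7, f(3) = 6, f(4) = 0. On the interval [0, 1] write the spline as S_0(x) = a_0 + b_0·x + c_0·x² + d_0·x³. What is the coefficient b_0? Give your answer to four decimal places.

-20.1964

With M_i denoting the second derivative at x_i, h_i = 1, 1, 1, 1, and Δ_i = (y_(i+1) − y_i)/h_i = -13, 11, -1, -6:
  1·M_0 + 4·M_1 + 1·M_2 = 6(Δ_1 - Δ_0) = 144
  1·M_1 + 4·M_2 + 1·M_3 = 6(Δ_2 - Δ_1) = -72
  1·M_2 + 4·M_3 + 1·M_4 = 6(Δ_3 - Δ_2) = -30
Natural end conditions: M_0 = M_4 = 0.
Hence M_0 = 0, M_1 = 1209/28, M_2 = -201/7, M_3 = -9/28, M_4 = 0.
On [0, 1], with S_0(x) = a_0 + b_0·x + c_0·x² + d_0·x³: c_0 = M_0/2 = 0, d_0 = (M_1 - M_0)/(6h_0) = 403/56, b_0 = Δ_0 - h_0(2M_0 + M_1)/6 = -1131/56.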